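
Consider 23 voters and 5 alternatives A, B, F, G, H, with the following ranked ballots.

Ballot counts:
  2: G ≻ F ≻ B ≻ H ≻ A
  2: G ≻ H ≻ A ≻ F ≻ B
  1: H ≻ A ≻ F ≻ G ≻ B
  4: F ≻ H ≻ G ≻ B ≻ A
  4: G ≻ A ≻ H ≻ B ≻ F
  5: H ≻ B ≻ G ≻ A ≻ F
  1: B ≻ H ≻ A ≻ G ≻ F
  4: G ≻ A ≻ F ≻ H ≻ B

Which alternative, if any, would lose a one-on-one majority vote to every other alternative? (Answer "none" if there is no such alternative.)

Head-to-head results (23 voters):
A vs B: 2+1+4+4 = 11 for A, 12 for B — B by 12–11.
A vs F: A, 17–6.
A vs G: A preferred on 1+1 = 2 ballots; G wins 21–2.
A vs H: H wins 15–8.
B vs F: F wins 13–10.
B–G: G 17–6.
B–H: H 20–3.
F vs G: 5 to 18, G.
F vs H: H, 13–10.
G–H: G 12–11.
Each alternative has at least one pairwise win (A beats F; B beats A; F beats B; G beats A; H beats A) — no Condorcet loser.

none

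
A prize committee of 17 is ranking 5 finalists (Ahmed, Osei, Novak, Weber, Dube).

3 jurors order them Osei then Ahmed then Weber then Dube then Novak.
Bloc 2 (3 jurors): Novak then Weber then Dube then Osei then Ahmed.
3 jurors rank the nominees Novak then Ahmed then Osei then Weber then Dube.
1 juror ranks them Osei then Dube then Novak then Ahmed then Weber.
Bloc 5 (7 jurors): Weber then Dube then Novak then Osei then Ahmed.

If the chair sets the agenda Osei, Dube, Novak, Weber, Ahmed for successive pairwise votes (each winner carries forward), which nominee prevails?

Weber

Round 1: Osei vs Dube — 7–10, Dube advances.
Round 2: Dube vs Novak — 11–6, Dube advances.
Round 3: Dube vs Weber — 1–16, Weber advances.
Round 4: Weber vs Ahmed — 10–7, Weber advances.
Weber survives the agenda.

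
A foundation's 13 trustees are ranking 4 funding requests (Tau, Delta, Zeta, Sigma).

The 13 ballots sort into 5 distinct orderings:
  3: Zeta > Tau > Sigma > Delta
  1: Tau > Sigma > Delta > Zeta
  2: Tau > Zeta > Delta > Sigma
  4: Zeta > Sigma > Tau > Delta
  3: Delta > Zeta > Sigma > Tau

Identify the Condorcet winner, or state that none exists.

Zeta

Head-to-head results (13 reviewers):
Tau vs Delta: Tau, 10–3.
Tau vs Zeta: Tau preferred on 1+2 = 3 ballots; Zeta wins 10–3.
Tau vs Sigma: 3+1+2 = 6 for Tau, 7 for Sigma — Sigma by 7–6.
Delta vs Zeta: Zeta, 9–4.
Delta vs Sigma: 2+3 = 5 for Delta, 8 for Sigma — Sigma by 8–5.
Zeta vs Sigma: Zeta, 12–1.
Zeta defeats every rival head-to-head and is the Condorcet winner.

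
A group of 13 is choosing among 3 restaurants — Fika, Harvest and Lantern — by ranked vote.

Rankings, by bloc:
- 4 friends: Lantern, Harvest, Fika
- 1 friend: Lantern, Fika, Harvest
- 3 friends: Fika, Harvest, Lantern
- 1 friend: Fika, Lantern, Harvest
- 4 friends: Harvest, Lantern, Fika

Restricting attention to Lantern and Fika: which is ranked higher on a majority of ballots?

Lantern

Ballots ranking Lantern above Fika: 4 + 1 + 4 = 9.
Ballots ranking Fika above Lantern: 13 − 9 = 4.
Lantern wins the head-to-head 9–4.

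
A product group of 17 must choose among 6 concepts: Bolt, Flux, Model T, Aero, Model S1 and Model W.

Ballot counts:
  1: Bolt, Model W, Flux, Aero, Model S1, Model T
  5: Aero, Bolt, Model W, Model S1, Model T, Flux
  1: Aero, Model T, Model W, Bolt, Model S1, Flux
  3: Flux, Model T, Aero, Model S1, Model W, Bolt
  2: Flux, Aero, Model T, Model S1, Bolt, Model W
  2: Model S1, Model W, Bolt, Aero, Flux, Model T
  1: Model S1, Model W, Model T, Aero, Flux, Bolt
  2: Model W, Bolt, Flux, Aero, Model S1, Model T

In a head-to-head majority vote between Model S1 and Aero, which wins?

Aero

Ballots ranking Model S1 above Aero: 2 + 1 = 3.
Ballots ranking Aero above Model S1: 17 − 3 = 14.
Aero wins the head-to-head 14–3.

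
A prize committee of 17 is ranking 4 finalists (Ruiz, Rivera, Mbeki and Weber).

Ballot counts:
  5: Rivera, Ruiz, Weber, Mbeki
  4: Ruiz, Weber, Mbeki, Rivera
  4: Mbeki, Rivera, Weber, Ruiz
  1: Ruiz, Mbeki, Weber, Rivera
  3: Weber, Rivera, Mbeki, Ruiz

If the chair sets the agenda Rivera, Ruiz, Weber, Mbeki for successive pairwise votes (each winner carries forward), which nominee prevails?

Round 1: Rivera vs Ruiz — 12–5, Rivera advances.
Round 2: Rivera vs Weber — 9–8, Rivera advances.
Round 3: Rivera vs Mbeki — 8–9, Mbeki advances.
The agenda winner is Mbeki.

Mbeki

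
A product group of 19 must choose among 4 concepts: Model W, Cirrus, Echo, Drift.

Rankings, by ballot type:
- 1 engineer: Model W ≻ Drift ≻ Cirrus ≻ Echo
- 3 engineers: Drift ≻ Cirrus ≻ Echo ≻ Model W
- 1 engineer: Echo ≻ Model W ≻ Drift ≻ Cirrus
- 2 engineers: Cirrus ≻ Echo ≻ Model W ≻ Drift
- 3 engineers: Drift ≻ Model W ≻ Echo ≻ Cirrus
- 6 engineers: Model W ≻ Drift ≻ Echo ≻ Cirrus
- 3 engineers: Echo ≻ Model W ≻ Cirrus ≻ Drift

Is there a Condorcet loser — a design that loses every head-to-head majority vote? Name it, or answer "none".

Cirrus

Head-to-head results (19 engineers):
Model W vs Cirrus: Model W is ranked higher on 1+1+3+6+3 = 14 ballots, Cirrus on 5. Model W wins 14–5.
Model W vs Echo: 1+3+6 = 10 for Model W, 9 for Echo — Model W by 10–9.
Model W vs Drift: Model W wins 13–6.
Cirrus–Echo: Echo 13–6.
Cirrus vs Drift: Drift, 14–5.
Echo vs Drift: 6 to 13, Drift.
Cirrus is beaten in every head-to-head and is the Condorcet loser.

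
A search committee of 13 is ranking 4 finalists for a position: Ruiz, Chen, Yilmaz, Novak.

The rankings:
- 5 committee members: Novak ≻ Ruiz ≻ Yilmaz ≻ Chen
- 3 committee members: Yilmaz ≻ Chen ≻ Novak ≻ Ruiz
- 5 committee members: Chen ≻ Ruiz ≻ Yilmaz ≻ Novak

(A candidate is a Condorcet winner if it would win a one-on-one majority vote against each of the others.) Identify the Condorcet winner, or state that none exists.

none

Check each pair by majority over 13 ballots:
Ruiz vs Chen: Chen wins 8–5.
Ruiz–Yilmaz: Ruiz 10–3.
Ruiz vs Novak: Novak, 8–5.
Chen vs Yilmaz: Yilmaz, 8–5.
Chen vs Novak: Chen, 8–5.
Yilmaz vs Novak: Yilmaz wins 8–5.
No candidate is unbeaten: Ruiz loses to Chen; Chen loses to Yilmaz; Yilmaz loses to Ruiz; Novak loses to Chen. In particular Ruiz → Yilmaz → Chen → Ruiz is a majority cycle — no Condorcet winner exists.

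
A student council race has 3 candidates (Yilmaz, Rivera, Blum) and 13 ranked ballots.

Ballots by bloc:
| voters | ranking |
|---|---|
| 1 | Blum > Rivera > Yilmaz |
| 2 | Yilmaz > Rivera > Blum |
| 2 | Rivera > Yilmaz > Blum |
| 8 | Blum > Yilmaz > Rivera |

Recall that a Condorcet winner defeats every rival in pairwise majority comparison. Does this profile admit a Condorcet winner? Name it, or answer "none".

Check each pair by majority over 13 ballots:
Yilmaz vs Rivera: Yilmaz wins 10–3.
Yilmaz vs Blum: Blum, 9–4.
Rivera vs Blum: Blum, 9–4.
Only Blum has no losses; Blum is the Condorcet winner.

Blum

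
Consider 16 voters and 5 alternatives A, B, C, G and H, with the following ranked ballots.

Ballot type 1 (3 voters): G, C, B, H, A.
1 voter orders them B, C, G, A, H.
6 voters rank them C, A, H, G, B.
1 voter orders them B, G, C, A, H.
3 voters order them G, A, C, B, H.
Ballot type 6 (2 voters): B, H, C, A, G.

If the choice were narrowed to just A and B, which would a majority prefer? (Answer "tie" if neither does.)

A

Ballots ranking A above B: 6 + 3 = 9.
Ballots ranking B above A: 16 − 9 = 7.
A wins the head-to-head 9–7.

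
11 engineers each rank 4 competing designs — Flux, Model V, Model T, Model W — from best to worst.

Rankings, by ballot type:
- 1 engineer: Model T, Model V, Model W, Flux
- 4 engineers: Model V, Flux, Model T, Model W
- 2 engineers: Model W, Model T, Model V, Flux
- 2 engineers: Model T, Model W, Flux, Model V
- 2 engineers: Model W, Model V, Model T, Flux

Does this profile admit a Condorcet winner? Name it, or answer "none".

Pairwise majorities:
Flux vs Model V: Model V wins 9–2.
Flux–Model T: Model T 7–4.
Flux vs Model W: Model W, 7–4.
Model V vs Model T: Model V, 6–5.
Model V–Model W: Model W 6–5.
Model T vs Model W: Model T, 7–4.
Each design drops at least one matchup (Flux loses to Model V; Model V loses to Model W; Model T loses to Model V; Model W loses to Model T); the cycle Model V → Model T → Model W → Model V rules out a Condorcet winner.

none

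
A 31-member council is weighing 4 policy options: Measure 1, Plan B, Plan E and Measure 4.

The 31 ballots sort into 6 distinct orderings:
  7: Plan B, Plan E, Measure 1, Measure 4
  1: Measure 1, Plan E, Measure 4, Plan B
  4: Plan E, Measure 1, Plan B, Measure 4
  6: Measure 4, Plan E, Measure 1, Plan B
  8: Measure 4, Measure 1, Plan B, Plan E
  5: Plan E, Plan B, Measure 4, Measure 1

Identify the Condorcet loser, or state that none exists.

none

Head-to-head results (31 council members):
Measure 1–Plan B: Measure 1 19–12.
Measure 1–Plan E: Plan E 22–9.
Measure 1–Measure 4: Measure 4 19–12.
Plan B vs Plan E: Plan E wins 16–15.
Plan B–Measure 4: Plan B 16–15.
Plan E–Measure 4: Plan E 17–14.
Every option wins at least one matchup (Measure 1 beats Plan B; Plan B beats Measure 4; Plan E beats Measure 1; Measure 4 beats Measure 1), so there is no Condorcet loser.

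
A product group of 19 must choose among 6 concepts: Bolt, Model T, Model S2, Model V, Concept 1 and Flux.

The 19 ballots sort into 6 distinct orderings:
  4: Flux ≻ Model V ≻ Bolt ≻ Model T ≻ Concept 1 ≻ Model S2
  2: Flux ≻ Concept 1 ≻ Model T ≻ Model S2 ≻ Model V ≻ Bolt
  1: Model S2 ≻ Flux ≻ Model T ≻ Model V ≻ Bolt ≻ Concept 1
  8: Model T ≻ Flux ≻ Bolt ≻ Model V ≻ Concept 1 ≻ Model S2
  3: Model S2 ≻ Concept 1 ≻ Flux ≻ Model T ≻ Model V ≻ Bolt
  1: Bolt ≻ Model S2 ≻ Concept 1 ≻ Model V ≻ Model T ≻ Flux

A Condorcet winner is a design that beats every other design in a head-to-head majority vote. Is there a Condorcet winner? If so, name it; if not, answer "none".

Flux

Check each pair by majority over 19 ballots:
Bolt vs Model T: Model T, 14–5.
Bolt–Model S2: Bolt 13–6.
Bolt vs Model V: Bolt preferred on 8+1 = 9 ballots; Model V wins 10–9.
Bolt–Concept 1: Bolt 14–5.
Bolt–Flux: Flux 18–1.
Model T–Model S2: Model T 14–5.
Model T vs Model V: Model T wins 14–5.
Model T vs Concept 1: 13 to 6, Model T.
Model T vs Flux: Model T is ranked higher on 8+1 = 9 ballots, Flux on 10. Flux wins 10–9.
Model S2 vs Model V: Model V wins 12–7.
Model S2 vs Concept 1: Model S2 is ranked higher on 1+3+1 = 5 ballots, Concept 1 on 14. Concept 1 wins 14–5.
Model S2 vs Flux: 1+3+1 = 5 for Model S2, 14 for Flux — Flux by 14–5.
Model V vs Concept 1: 13 to 6, Model V.
Model V vs Flux: 1 for Model V, 18 for Flux — Flux by 18–1.
Concept 1–Flux: Flux 15–4.
Flux defeats every rival head-to-head and is the Condorcet winner.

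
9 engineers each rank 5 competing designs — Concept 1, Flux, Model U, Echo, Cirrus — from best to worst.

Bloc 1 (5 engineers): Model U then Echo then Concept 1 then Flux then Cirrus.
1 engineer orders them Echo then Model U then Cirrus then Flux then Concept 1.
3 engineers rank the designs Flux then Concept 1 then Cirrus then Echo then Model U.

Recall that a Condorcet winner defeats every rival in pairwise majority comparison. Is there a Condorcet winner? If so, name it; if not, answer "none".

Model U

Pairwise majorities:
Concept 1 vs Flux: 5 to 4, Concept 1.
Concept 1–Model U: Model U 6–3.
Concept 1 vs Echo: Echo wins 6–3.
Concept 1 vs Cirrus: Concept 1, 8–1.
Flux vs Model U: Model U, 6–3.
Flux vs Echo: 3 for Flux, 6 for Echo — Echo by 6–3.
Flux vs Cirrus: Flux, 8–1.
Model U vs Echo: 5 to 4, Model U.
Model U vs Cirrus: Model U preferred on 5+1 = 6 ballots; Model U wins 6–3.
Echo–Cirrus: Echo 6–3.
Only Model U has no losses; Model U is the Condorcet winner.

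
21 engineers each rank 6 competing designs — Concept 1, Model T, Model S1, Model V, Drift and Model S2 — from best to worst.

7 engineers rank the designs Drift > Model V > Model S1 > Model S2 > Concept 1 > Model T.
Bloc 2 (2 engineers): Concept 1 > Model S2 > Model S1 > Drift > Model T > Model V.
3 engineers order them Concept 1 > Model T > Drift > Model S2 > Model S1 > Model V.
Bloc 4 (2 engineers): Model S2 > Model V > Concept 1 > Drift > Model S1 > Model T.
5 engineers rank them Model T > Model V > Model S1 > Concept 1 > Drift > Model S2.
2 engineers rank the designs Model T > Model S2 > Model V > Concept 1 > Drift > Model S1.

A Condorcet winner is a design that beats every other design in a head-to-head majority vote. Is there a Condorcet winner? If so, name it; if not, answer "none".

none

Check each pair by majority over 21 ballots:
Concept 1 vs Model T: Concept 1 wins 14–7.
Concept 1–Model S1: Model S1 12–9.
Concept 1–Model V: Model V 16–5.
Concept 1 vs Drift: Concept 1 wins 14–7.
Concept 1–Model S2: Model S2 11–10.
Model T vs Model S1: Model S1 wins 11–10.
Model T vs Model V: Model T, 12–9.
Model T vs Drift: Drift wins 11–10.
Model T–Model S2: Model S2 11–10.
Model S1 vs Model V: Model V wins 16–5.
Model S1 vs Drift: Drift, 14–7.
Model S1 vs Model S2: Model S1 wins 12–9.
Model V vs Drift: Drift, 12–9.
Model V–Model S2: Model V 12–9.
Drift vs Model S2: Drift, 15–6.
Each design drops at least one matchup (Concept 1 loses to Model S1; Model T loses to Concept 1; Model S1 loses to Model V; Model V loses to Model T; Drift loses to Concept 1; Model S2 loses to Model S1); the cycle Concept 1 > Model T > Model V > Concept 1 rules out a Condorcet winner.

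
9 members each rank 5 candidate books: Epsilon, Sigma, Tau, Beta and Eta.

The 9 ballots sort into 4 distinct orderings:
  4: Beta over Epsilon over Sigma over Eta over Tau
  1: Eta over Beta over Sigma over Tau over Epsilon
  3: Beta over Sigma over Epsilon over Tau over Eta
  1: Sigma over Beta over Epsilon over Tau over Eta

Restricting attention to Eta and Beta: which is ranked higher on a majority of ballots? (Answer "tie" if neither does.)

Ballots ranking Eta above Beta: 1.
Ballots ranking Beta above Eta: 9 − 1 = 8.
Beta wins the head-to-head 8–1.

Beta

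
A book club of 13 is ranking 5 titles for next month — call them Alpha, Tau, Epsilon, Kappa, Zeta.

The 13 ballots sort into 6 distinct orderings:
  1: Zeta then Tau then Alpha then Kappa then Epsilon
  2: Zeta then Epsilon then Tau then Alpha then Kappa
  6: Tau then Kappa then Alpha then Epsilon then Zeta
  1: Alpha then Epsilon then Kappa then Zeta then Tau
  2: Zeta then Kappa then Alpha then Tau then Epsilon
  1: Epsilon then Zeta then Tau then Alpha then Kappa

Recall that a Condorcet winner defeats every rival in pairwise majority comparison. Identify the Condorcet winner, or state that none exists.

Check each pair by majority over 13 ballots:
Alpha vs Tau: Tau wins 10–3.
Alpha vs Epsilon: Alpha, 10–3.
Alpha–Kappa: Kappa 8–5.
Alpha vs Zeta: Alpha wins 7–6.
Tau vs Epsilon: Tau wins 9–4.
Tau vs Kappa: Tau wins 10–3.
Tau vs Zeta: Zeta, 7–6.
Epsilon–Kappa: Kappa 9–4.
Epsilon vs Zeta: Epsilon, 8–5.
Kappa vs Zeta: Kappa wins 7–6.
No book is unbeaten: Alpha loses to Tau; Tau loses to Zeta; Epsilon loses to Alpha; Kappa loses to Tau; Zeta loses to Alpha. In particular Alpha > Zeta > Tau > Alpha is a majority cycle — no Condorcet winner exists.

none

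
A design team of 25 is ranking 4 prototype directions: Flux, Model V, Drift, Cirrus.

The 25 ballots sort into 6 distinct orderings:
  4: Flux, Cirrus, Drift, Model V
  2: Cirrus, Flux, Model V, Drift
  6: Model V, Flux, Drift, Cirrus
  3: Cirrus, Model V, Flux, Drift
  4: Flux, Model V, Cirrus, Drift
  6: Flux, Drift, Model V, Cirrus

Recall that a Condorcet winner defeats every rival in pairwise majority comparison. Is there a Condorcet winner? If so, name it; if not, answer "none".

Flux

Pairwise majorities:
Flux vs Model V: 4+2+4+6 = 16 for Flux, 9 for Model V — Flux by 16–9.
Flux vs Drift: 25 to 0, Flux.
Flux vs Cirrus: Flux is ranked higher on 4+6+4+6 = 20 ballots, Cirrus on 5. Flux wins 20–5.
Model V vs Drift: 15 to 10, Model V.
Model V vs Cirrus: Model V preferred on 6+4+6 = 16 ballots; Model V wins 16–9.
Drift vs Cirrus: 12 to 13, Cirrus.
Only Flux has no losses; Flux is the Condorcet winner.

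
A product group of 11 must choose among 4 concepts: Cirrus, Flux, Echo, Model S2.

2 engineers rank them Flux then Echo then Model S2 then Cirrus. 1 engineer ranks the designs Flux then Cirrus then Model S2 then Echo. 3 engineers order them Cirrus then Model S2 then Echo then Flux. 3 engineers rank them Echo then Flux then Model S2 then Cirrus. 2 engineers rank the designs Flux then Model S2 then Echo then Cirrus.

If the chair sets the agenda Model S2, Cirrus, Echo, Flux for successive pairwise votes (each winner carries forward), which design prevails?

Flux

Round 1: Model S2 vs Cirrus — 7–4, Model S2 advances.
Round 2: Model S2 vs Echo — 6–5, Model S2 advances.
Round 3: Model S2 vs Flux — 3–8, Flux advances.
The agenda winner is Flux.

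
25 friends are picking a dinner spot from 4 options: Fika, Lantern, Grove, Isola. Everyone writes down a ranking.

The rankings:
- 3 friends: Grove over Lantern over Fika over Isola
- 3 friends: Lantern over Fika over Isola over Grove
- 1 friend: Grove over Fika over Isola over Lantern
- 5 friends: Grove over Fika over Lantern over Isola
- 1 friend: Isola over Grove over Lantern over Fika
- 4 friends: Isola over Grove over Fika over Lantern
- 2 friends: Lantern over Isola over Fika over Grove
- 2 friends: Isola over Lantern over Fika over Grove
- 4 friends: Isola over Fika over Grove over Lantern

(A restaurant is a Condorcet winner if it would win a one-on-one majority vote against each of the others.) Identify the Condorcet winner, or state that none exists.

Head-to-head results (25 friends):
Fika vs Lantern: Fika, 14–11.
Fika–Grove: Grove 14–11.
Fika vs Isola: Isola wins 13–12.
Lantern–Grove: Grove 18–7.
Lantern vs Isola: Lantern, 13–12.
Grove–Isola: Isola 16–9.
No restaurant is unbeaten: Fika loses to Grove; Lantern loses to Fika; Grove loses to Isola; Isola loses to Lantern. In particular Fika > Lantern > Isola > Fika is a majority cycle — no Condorcet winner exists.

none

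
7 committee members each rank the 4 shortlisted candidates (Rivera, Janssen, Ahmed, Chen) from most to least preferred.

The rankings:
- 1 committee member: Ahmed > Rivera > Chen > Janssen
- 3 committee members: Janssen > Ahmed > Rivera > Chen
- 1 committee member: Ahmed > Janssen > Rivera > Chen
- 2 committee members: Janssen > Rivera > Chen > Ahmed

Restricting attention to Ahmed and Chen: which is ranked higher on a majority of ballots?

Ahmed

Ballots ranking Ahmed above Chen: 1 + 3 + 1 = 5.
Ballots ranking Chen above Ahmed: 7 − 5 = 2.
Ahmed wins the head-to-head 5–2.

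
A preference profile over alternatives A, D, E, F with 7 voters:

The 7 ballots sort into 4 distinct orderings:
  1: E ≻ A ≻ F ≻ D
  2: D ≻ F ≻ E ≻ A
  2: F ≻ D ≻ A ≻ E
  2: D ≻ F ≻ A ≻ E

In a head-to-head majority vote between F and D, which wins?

Ballots ranking F above D: 1 + 2 = 3.
Ballots ranking D above F: 7 − 3 = 4.
D wins the head-to-head 4–3.

D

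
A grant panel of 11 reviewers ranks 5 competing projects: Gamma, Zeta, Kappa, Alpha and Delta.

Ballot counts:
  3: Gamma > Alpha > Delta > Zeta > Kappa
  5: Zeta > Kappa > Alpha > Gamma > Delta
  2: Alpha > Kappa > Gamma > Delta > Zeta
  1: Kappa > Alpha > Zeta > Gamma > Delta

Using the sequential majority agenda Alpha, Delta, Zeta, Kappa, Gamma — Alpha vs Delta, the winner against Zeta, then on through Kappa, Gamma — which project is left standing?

Kappa

Round 1: Alpha vs Delta — 11–0, Alpha advances.
Round 2: Alpha vs Zeta — 6–5, Alpha advances.
Round 3: Alpha vs Kappa — 5–6, Kappa advances.
Round 4: Kappa vs Gamma — 8–3, Kappa advances.
Kappa survives the agenda.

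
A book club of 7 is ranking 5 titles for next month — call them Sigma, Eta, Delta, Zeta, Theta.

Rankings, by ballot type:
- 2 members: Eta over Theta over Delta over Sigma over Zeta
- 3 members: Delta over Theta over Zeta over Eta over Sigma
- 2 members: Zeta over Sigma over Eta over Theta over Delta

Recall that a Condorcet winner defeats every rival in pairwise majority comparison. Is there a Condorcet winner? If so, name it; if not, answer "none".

Check each pair by majority over 7 ballots:
Sigma vs Eta: 2 to 5, Eta.
Sigma vs Delta: Sigma is ranked higher on 2 ballots, Delta on 5. Delta wins 5–2.
Sigma vs Zeta: Sigma preferred on 2 ballots; Zeta wins 5–2.
Sigma vs Theta: 2 to 5, Theta.
Eta vs Delta: 2+2 = 4 for Eta, 3 for Delta — Eta by 4–3.
Eta vs Zeta: 2 to 5, Zeta.
Eta vs Theta: 2+2 = 4 for Eta, 3 for Theta — Eta by 4–3.
Delta vs Zeta: Delta is ranked higher on 2+3 = 5 ballots, Zeta on 2. Delta wins 5–2.
Delta vs Theta: Delta is ranked higher on 3 ballots, Theta on 4. Theta wins 4–3.
Zeta vs Theta: Zeta preferred on 2 ballots; Theta wins 5–2.
Each book drops at least one matchup (Sigma loses to Eta; Eta loses to Zeta; Delta loses to Eta; Zeta loses to Delta; Theta loses to Eta); the cycle Eta > Delta > Zeta > Eta rules out a Condorcet winner.

none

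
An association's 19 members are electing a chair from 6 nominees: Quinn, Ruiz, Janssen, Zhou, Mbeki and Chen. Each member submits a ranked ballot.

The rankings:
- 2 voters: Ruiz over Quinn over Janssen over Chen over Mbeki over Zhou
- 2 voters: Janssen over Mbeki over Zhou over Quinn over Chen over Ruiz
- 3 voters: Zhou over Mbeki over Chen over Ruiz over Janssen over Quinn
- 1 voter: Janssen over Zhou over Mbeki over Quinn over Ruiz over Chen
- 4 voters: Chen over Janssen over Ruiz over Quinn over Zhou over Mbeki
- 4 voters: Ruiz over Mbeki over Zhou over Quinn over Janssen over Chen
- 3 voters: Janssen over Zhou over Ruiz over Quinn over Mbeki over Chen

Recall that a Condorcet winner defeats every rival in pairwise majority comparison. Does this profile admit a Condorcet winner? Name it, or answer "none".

Check each pair by majority over 19 ballots:
Quinn vs Ruiz: 3 to 16, Ruiz.
Quinn vs Janssen: 6 to 13, Janssen.
Quinn vs Zhou: Quinn is ranked higher on 2+4 = 6 ballots, Zhou on 13. Zhou wins 13–6.
Quinn vs Mbeki: Quinn is ranked higher on 2+4+3 = 9 ballots, Mbeki on 10. Mbeki wins 10–9.
Quinn vs Chen: 12 to 7, Quinn.
Ruiz vs Janssen: 9 to 10, Janssen.
Ruiz vs Zhou: 10 to 9, Ruiz.
Ruiz vs Mbeki: Ruiz is ranked higher on 2+4+4+3 = 13 ballots, Mbeki on 6. Ruiz wins 13–6.
Ruiz vs Chen: 10 to 9, Ruiz.
Janssen vs Zhou: Janssen is ranked higher on 2+2+1+4+3 = 12 ballots, Zhou on 7. Janssen wins 12–7.
Janssen vs Mbeki: Janssen preferred on 2+2+1+4+3 = 12 ballots; Janssen wins 12–7.
Janssen vs Chen: Janssen is ranked higher on 2+2+1+4+3 = 12 ballots, Chen on 7. Janssen wins 12–7.
Zhou vs Mbeki: 3+1+4+3 = 11 for Zhou, 8 for Mbeki — Zhou by 11–8.
Zhou vs Chen: 2+3+1+4+3 = 13 for Zhou, 6 for Chen — Zhou by 13–6.
Mbeki vs Chen: Mbeki preferred on 2+3+1+4+3 = 13 ballots; Mbeki wins 13–6.
Janssen wins every pairwise contest, so Janssen is the Condorcet winner.

Janssen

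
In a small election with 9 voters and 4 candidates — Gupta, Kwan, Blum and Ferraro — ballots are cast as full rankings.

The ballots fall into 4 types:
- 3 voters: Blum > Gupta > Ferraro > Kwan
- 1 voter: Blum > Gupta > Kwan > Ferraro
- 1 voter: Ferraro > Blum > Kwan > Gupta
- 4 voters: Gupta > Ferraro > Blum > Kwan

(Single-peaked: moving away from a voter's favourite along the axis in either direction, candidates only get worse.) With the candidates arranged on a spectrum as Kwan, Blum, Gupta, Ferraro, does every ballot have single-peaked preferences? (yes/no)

Axis positions: Kwan=1, Blum=2, Gupta=3, Ferraro=4.
Type 1 (peak Blum at position 2): ranking walks positions 2-3-4-1, expanding outward from the peak — single-peaked.
Type 2 (peak Blum at position 2): ranking walks positions 2-3-1-4, expanding outward from the peak — single-peaked.
Type 3: ranking walks positions 4-2-1-3; Blum is ranked above Gupta even though Gupta lies between Blum and the peak Ferraro on the axis — preferences dip and rise again. Not single-peaked.
Type 4 (peak Gupta at position 3): ranking walks positions 3-4-2-1, expanding outward from the peak — single-peaked.
Type 3 violates single-peakedness, so the profile is not single-peaked on this axis.

no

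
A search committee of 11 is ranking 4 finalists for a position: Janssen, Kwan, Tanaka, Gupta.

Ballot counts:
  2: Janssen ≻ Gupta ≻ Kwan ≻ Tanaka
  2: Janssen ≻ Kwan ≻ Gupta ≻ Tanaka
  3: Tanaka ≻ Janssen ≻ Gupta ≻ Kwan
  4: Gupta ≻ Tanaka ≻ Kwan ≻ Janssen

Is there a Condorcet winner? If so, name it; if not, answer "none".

Pairwise majorities:
Janssen vs Kwan: Janssen preferred on 2+2+3 = 7 ballots; Janssen wins 7–4.
Janssen vs Tanaka: 4 to 7, Tanaka.
Janssen vs Gupta: Janssen preferred on 2+2+3 = 7 ballots; Janssen wins 7–4.
Kwan vs Tanaka: 2+2 = 4 for Kwan, 7 for Tanaka — Tanaka by 7–4.
Kwan vs Gupta: Kwan preferred on 2 ballots; Gupta wins 9–2.
Tanaka vs Gupta: Tanaka preferred on 3 ballots; Gupta wins 8–3.
Every candidate loses at least once (Janssen loses to Tanaka; Kwan loses to Janssen; Tanaka loses to Gupta; Gupta loses to Janssen). The majority relation contains the cycle Janssen > Gupta > Tanaka > Janssen, so there is no Condorcet winner.

none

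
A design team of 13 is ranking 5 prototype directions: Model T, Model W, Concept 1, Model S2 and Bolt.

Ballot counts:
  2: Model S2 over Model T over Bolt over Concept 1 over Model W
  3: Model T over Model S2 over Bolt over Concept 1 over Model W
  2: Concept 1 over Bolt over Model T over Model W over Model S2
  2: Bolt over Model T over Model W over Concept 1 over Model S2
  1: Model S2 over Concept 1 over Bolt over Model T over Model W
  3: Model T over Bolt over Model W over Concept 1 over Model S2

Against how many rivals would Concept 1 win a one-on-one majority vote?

2

Concept 1 against each rival (13 engineers):
Concept 1–Model T: Model T 10–3.
Concept 1 vs Model W: Concept 1, 8–5.
Concept 1 vs Model S2: 7 to 6, Concept 1.
Concept 1 vs Bolt: Concept 1 is ranked higher on 2+1 = 3 ballots, Bolt on 10. Bolt wins 10–3.
Concept 1 beats Model W, Model S2; loses to Model T, Bolt — 2 pairwise wins.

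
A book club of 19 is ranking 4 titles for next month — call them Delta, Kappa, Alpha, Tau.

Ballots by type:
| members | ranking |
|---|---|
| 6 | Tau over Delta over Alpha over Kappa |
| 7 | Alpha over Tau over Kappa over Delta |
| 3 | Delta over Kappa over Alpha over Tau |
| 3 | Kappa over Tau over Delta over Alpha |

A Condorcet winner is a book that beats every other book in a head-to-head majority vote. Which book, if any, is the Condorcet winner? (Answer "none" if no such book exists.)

Check each pair by majority over 19 ballots:
Delta vs Kappa: 6+3 = 9 for Delta, 10 for Kappa — Kappa by 10–9.
Delta vs Alpha: Delta preferred on 6+3+3 = 12 ballots; Delta wins 12–7.
Delta vs Tau: 3 to 16, Tau.
Kappa vs Alpha: Kappa preferred on 3+3 = 6 ballots; Alpha wins 13–6.
Kappa vs Tau: 6 to 13, Tau.
Alpha vs Tau: 10 to 9, Alpha.
Every book loses at least once (Delta loses to Kappa; Kappa loses to Alpha; Alpha loses to Delta; Tau loses to Alpha). The majority relation contains the cycle Delta → Alpha → Kappa → Delta, so there is no Condorcet winner.

none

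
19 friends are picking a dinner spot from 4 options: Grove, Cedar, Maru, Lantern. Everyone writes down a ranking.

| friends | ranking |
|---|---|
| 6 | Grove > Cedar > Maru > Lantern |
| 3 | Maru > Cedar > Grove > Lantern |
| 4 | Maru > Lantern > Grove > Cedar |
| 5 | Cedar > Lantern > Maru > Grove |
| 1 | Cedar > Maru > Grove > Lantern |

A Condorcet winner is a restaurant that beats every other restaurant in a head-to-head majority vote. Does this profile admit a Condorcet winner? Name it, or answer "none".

none

Check each pair by majority over 19 ballots:
Grove vs Cedar: Grove, 10–9.
Grove–Maru: Maru 13–6.
Grove vs Lantern: Grove, 10–9.
Cedar vs Maru: Cedar, 12–7.
Cedar–Lantern: Cedar 15–4.
Maru–Lantern: Maru 14–5.
Every restaurant loses at least once (Grove loses to Maru; Cedar loses to Grove; Maru loses to Cedar; Lantern loses to Grove). The majority relation contains the cycle Grove → Cedar → Maru → Grove, so there is no Condorcet winner.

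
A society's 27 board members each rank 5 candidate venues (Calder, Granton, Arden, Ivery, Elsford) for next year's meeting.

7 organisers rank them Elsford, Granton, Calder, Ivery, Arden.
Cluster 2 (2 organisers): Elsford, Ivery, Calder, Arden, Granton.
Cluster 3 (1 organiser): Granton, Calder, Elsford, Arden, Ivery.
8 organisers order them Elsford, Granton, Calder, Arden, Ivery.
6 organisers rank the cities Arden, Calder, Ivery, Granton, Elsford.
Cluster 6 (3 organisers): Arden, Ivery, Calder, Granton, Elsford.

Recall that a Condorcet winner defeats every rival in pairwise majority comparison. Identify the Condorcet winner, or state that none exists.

Pairwise majorities:
Calder vs Granton: Granton, 16–11.
Calder vs Arden: Calder wins 18–9.
Calder vs Ivery: Calder, 22–5.
Calder vs Elsford: Elsford wins 17–10.
Granton–Arden: Granton 16–11.
Granton–Ivery: Granton 16–11.
Granton vs Elsford: Elsford, 17–10.
Arden–Ivery: Arden 18–9.
Arden vs Elsford: Elsford, 18–9.
Ivery vs Elsford: Elsford wins 18–9.
Only Elsford has no losses; Elsford is the Condorcet winner.

Elsford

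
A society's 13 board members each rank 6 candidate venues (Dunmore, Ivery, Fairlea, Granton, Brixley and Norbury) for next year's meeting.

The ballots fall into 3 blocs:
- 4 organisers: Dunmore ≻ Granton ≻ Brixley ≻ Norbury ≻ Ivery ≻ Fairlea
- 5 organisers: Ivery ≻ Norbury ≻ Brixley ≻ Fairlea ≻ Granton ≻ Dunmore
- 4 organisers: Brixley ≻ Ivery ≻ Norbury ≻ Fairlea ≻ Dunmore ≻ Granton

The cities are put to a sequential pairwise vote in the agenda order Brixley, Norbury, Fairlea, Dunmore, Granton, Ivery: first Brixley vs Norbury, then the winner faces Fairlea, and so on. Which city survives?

Brixley

Round 1: Brixley vs Norbury — 8–5, Brixley advances.
Round 2: Brixley vs Fairlea — 13–0, Brixley advances.
Round 3: Brixley vs Dunmore — 9–4, Brixley advances.
Round 4: Brixley vs Granton — 9–4, Brixley advances.
Round 5: Brixley vs Ivery — 8–5, Brixley advances.
The agenda winner is Brixley.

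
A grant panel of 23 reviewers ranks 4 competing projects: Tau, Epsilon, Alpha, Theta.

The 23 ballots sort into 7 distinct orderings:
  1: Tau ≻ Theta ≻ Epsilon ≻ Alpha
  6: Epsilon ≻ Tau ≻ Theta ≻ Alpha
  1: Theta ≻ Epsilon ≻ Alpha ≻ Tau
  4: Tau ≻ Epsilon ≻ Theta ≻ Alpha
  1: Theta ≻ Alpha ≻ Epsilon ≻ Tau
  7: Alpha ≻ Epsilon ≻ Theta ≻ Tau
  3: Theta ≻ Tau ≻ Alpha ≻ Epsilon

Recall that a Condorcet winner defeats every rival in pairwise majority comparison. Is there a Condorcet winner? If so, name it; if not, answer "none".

Epsilon

Head-to-head results (23 reviewers):
Tau vs Epsilon: Epsilon wins 15–8.
Tau vs Alpha: Tau, 14–9.
Tau vs Theta: Theta wins 12–11.
Epsilon vs Alpha: Epsilon preferred on 1+6+1+4 = 12 ballots; Epsilon wins 12–11.
Epsilon vs Theta: Epsilon, 17–6.
Alpha vs Theta: Theta, 16–7.
Epsilon beats each of Tau, Alpha, Theta — Epsilon is the Condorcet winner.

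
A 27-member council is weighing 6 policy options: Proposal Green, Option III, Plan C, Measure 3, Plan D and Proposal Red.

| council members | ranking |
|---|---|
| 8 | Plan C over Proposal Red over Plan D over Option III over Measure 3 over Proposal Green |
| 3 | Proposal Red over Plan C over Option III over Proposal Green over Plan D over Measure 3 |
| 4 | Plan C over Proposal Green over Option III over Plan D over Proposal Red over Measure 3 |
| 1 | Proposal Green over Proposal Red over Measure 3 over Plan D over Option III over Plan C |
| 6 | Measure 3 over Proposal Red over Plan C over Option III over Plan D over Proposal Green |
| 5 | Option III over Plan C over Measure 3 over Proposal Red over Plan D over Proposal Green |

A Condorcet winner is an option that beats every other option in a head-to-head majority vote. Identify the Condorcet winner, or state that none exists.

Plan C

Head-to-head results (27 council members):
Proposal Green vs Option III: 4+1 = 5 for Proposal Green, 22 for Option III — Option III by 22–5.
Proposal Green vs Plan C: Plan C wins 26–1.
Proposal Green vs Measure 3: Proposal Green preferred on 3+4+1 = 8 ballots; Measure 3 wins 19–8.
Proposal Green vs Plan D: Plan D, 19–8.
Proposal Green vs Proposal Red: 4+1 = 5 for Proposal Green, 22 for Proposal Red — Proposal Red by 22–5.
Option III–Plan C: Plan C 21–6.
Option III vs Measure 3: Option III, 20–7.
Option III vs Plan D: Option III wins 18–9.
Option III vs Proposal Red: Proposal Red, 18–9.
Plan C vs Measure 3: 8+3+4+5 = 20 for Plan C, 7 for Measure 3 — Plan C by 20–7.
Plan C vs Plan D: 26 to 1, Plan C.
Plan C vs Proposal Red: Plan C wins 17–10.
Measure 3 vs Plan D: 1+6+5 = 12 for Measure 3, 15 for Plan D — Plan D by 15–12.
Measure 3 vs Proposal Red: 11 to 16, Proposal Red.
Plan D vs Proposal Red: 4 to 23, Proposal Red.
Plan C defeats every rival head-to-head and is the Condorcet winner.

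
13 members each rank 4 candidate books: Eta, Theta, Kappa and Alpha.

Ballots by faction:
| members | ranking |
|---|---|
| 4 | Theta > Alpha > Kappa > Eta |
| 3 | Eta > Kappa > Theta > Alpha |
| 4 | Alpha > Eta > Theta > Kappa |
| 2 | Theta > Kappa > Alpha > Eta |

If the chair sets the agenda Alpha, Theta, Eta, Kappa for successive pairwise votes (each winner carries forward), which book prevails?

Round 1: Alpha vs Theta — 4–9, Theta advances.
Round 2: Theta vs Eta — 6–7, Eta advances.
Round 3: Eta vs Kappa — 7–6, Eta advances.
The agenda winner is Eta.

Eta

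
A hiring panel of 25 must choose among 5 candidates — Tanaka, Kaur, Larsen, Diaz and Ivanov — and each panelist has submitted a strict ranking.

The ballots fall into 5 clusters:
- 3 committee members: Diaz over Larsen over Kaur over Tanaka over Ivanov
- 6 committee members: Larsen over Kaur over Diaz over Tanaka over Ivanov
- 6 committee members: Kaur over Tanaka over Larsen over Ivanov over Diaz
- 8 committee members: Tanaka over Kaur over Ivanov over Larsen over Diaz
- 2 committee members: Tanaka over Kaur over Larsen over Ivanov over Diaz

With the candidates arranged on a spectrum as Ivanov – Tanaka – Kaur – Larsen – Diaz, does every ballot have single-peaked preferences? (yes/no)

Axis positions: Ivanov=1, Tanaka=2, Kaur=3, Larsen=4, Diaz=5.
Cluster 1 (peak Diaz at position 5): ranking walks positions 5-4-3-2-1, expanding outward from the peak — single-peaked.
Cluster 2 (peak Larsen at position 4): ranking walks positions 4-3-5-2-1, expanding outward from the peak — single-peaked.
Cluster 3 (peak Kaur at position 3): ranking walks positions 3-2-4-1-5, expanding outward from the peak — single-peaked.
Cluster 4 (peak Tanaka at position 2): ranking walks positions 2-3-1-4-5, expanding outward from the peak — single-peaked.
Cluster 5 (peak Tanaka at position 2): ranking walks positions 2-3-4-1-5, expanding outward from the peak — single-peaked.
Every ranking is single-peaked on this axis.

yes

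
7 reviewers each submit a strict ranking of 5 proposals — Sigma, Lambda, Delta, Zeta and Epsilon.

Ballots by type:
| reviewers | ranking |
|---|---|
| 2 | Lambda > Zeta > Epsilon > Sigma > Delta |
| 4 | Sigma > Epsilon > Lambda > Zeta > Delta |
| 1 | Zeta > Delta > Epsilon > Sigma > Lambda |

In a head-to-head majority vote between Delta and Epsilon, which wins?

Ballots ranking Delta above Epsilon: 1.
Ballots ranking Epsilon above Delta: 7 − 1 = 6.
Epsilon wins the head-to-head 6–1.

Epsilon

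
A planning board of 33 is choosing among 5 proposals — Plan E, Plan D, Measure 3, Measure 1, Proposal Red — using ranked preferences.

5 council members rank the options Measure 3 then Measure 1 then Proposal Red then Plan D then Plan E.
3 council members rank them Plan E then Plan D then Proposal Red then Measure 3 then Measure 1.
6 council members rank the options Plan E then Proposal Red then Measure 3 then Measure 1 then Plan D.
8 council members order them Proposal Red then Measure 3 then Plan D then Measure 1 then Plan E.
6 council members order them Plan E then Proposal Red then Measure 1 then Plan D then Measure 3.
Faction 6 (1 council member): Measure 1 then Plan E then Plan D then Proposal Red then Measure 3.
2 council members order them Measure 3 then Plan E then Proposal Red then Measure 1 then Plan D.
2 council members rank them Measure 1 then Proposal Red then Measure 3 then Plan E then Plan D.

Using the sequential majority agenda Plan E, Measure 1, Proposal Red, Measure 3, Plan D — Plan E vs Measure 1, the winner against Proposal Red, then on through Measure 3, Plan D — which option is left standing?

Round 1: Plan E vs Measure 1 — 17–16, Plan E advances.
Round 2: Plan E vs Proposal Red — 18–15, Plan E advances.
Round 3: Plan E vs Measure 3 — 16–17, Measure 3 advances.
Round 4: Measure 3 vs Plan D — 23–10, Measure 3 advances.
The agenda winner is Measure 3.

Measure 3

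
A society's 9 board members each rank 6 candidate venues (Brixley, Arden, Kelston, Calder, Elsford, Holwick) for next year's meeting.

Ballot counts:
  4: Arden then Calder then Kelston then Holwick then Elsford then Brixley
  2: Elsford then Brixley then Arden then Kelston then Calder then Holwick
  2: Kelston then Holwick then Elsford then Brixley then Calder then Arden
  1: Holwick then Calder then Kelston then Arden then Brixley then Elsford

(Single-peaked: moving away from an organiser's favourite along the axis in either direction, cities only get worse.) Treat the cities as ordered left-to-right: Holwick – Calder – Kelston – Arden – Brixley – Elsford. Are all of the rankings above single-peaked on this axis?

no

Axis positions: Holwick=1, Calder=2, Kelston=3, Arden=4, Brixley=5, Elsford=6.
Cluster 1: ranking walks positions 4-2-3-1-6-5; Calder is ranked above Kelston even though Kelston lies between Calder and the peak Arden on the axis — preferences dip and rise again. Not single-peaked.
Cluster 2 (peak Elsford at position 6): ranking walks positions 6-5-4-3-2-1, expanding outward from the peak — single-peaked.
Cluster 3: ranking walks positions 3-1-6-5-2-4; Holwick is ranked above Calder even though Calder lies between Holwick and the peak Kelston on the axis — preferences dip and rise again. Not single-peaked.
Cluster 4 (peak Holwick at position 1): ranking walks positions 1-2-3-4-5-6, expanding outward from the peak — single-peaked.
Cluster 1 violates single-peakedness, so the profile is not single-peaked on this axis.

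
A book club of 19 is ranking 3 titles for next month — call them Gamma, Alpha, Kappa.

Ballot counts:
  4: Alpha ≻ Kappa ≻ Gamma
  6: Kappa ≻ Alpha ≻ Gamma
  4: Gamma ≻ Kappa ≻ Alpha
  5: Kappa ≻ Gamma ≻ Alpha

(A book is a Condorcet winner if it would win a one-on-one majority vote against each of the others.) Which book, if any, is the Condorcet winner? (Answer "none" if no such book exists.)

Head-to-head results (19 members):
Gamma vs Alpha: Gamma is ranked higher on 4+5 = 9 ballots, Alpha on 10. Alpha wins 10–9.
Gamma vs Kappa: Kappa wins 15–4.
Alpha vs Kappa: Kappa wins 15–4.
Kappa defeats every rival head-to-head and is the Condorcet winner.

Kappa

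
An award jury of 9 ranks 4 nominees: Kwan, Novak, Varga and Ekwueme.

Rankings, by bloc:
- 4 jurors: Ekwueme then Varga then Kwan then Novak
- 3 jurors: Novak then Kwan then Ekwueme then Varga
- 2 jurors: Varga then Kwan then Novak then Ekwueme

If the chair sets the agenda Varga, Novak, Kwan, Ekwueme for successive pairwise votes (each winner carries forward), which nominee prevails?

Ekwueme

Round 1: Varga vs Novak — 6–3, Varga advances.
Round 2: Varga vs Kwan — 6–3, Varga advances.
Round 3: Varga vs Ekwueme — 2–7, Ekwueme advances.
The agenda winner is Ekwueme.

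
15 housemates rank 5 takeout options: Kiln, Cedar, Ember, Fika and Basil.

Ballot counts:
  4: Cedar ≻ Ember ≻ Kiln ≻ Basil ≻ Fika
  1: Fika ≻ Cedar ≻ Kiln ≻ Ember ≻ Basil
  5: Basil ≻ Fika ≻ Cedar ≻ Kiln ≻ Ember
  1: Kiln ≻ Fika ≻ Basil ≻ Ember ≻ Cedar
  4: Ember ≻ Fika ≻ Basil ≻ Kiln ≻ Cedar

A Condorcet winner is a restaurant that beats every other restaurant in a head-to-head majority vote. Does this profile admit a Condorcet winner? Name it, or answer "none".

none

Pairwise majorities:
Kiln vs Cedar: 5 to 10, Cedar.
Kiln vs Ember: 1+5+1 = 7 for Kiln, 8 for Ember — Ember by 8–7.
Kiln vs Fika: Kiln preferred on 4+1 = 5 ballots; Fika wins 10–5.
Kiln vs Basil: Kiln is ranked higher on 4+1+1 = 6 ballots, Basil on 9. Basil wins 9–6.
Cedar vs Ember: Cedar preferred on 4+1+5 = 10 ballots; Cedar wins 10–5.
Cedar vs Fika: Cedar preferred on 4 ballots; Fika wins 11–4.
Cedar vs Basil: Cedar preferred on 4+1 = 5 ballots; Basil wins 10–5.
Ember vs Fika: 4+4 = 8 for Ember, 7 for Fika — Ember by 8–7.
Ember vs Basil: Ember preferred on 4+1+4 = 9 ballots; Ember wins 9–6.
Fika vs Basil: Fika preferred on 1+1+4 = 6 ballots; Basil wins 9–6.
Each restaurant drops at least one matchup (Kiln loses to Cedar; Cedar loses to Fika; Ember loses to Cedar; Fika loses to Ember; Basil loses to Ember); the cycle Cedar beats Ember beats Fika beats Cedar rules out a Condorcet winner.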